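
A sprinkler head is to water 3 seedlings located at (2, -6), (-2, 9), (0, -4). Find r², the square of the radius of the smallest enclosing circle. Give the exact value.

Call the three points A, B, C in the order given.
Side lengths²: AB² = 241, AC² = 8, BC² = 173.
Since AB² = 241 ≥ 173 + 8 = 181, the angle opposite AB is not acute, so the smallest enclosing circle has AB as diameter.
Centre = midpoint of AB = (0, 1.5), r² = 241/4 = 60.25.

60.25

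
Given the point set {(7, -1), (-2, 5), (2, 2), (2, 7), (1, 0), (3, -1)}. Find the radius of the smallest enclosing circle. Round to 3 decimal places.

A smallest enclosing disk is always determined by at most three of the input points on its boundary.
The farthest pair is (7, -1)–(-2, 5) with squared distance 117. The circle on this segment as diameter has centre (2.5, 2) and r² = 117/4 = 29.25.
Check (2, 2): distance² to centre = 0.25 ≤ 29.25, so it lies inside.
All remaining points lie in this disk, and no smaller disk contains both endpoints, so this is the minimum enclosing circle.
r = √(29.25) ≈ 5.408.

5.408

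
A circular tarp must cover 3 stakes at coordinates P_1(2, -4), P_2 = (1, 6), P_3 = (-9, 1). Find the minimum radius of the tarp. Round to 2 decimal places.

Side lengths²: P_1P_2² = 101, P_1P_3² = 146, P_2P_3² = 125.
Since P_1P_3² = 146 < 125 + 101 = 226, the triangle is acute, so the smallest enclosing circle is the circumcircle.
Circumcentre = (-107/42, 25/42), r² = 36865/882.
r = √(36865/882) ≈ 6.47.

6.47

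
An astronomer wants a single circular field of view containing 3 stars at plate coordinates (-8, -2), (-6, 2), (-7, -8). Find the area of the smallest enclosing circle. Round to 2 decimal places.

79.33

Call the three points A, B, C in the order given.
Side lengths²: AB² = 20, AC² = 37, BC² = 101.
Since BC² = 101 ≥ 37 + 20 = 57, the angle opposite BC is not acute, so the smallest enclosing circle has BC as diameter.
Centre = midpoint of BC = (-6.5, -3), r² = 101/4 = 25.25.
Area = π·r² = π·25.25 ≈ 79.33.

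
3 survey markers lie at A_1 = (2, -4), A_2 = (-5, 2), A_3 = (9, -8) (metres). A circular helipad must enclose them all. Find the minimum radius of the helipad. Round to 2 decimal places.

Side lengths²: A_1A_2² = 85, A_1A_3² = 65, A_2A_3² = 296.
Since A_2A_3² = 296 ≥ 85 + 65 = 150, the angle opposite A_2A_3 is not acute, so the smallest enclosing circle has A_2A_3 as diameter.
Centre = midpoint of A_2A_3 = (2, -3), r² = 296/4 = 74.
r = √74 ≈ 8.60.

8.60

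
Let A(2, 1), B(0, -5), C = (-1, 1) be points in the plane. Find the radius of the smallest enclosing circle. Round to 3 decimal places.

Side lengths²: AB² = 40, AC² = 9, BC² = 37.
Since AB² = 40 < 37 + 9 = 46, the triangle is acute, so the smallest enclosing circle is the circumcircle.
Circumcentre = (0.5, -11/6), r² = 185/18.
r = √(185/18) ≈ 3.206.

3.206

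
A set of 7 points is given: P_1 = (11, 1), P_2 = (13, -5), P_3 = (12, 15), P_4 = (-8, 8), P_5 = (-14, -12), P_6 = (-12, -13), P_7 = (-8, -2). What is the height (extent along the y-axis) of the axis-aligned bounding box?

max y = 15, min y = -13, so height = 28.

28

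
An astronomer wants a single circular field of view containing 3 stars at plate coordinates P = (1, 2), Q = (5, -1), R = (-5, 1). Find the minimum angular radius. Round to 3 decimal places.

Side lengths²: PQ² = 25, PR² = 37, QR² = 104.
Since QR² = 104 ≥ 37 + 25 = 62, the angle opposite QR is not acute, so the smallest enclosing circle has QR as diameter.
Centre = midpoint of QR = (0, 0), r² = 104/4 = 26.
r = √26 ≈ 5.099.

5.099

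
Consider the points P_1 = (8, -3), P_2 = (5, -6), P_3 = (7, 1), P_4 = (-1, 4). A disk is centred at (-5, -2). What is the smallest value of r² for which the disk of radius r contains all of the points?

170

The required radius is the distance from (-5, -2) to the farthest point.
Squared distances: 170, 116, 153, 52.
Maximum is 170, attained at P_1.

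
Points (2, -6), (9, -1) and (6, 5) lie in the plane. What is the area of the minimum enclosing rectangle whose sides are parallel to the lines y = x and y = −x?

67.5

In coordinates u = x + y, v = x − y the rectangle is axis-aligned; the map (x,y)→(u,v) scales areas by 2.
u-values: -4, 8, 11; range = 11 − (-4) = 15.
v-values: 8, 10, 1; range = 10 − 1 = 9.
Area = (15 × 9) / 2 = 67.5.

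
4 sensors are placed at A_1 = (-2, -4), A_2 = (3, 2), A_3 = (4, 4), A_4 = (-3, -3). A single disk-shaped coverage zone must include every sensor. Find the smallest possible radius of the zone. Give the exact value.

5

The minimum enclosing circle of a finite set is fixed by two of the points (as a diameter) or three (as a circumcircle).
The farthest pair is A_1–A_3 with squared distance 100. The circle on this segment as diameter has centre (1, 0) and r² = 100/4 = 25.
Check A_2: distance² to centre = 8 ≤ 25, so it lies inside.
All remaining points lie in this disk, and no smaller disk contains both endpoints, so this is the minimum enclosing circle.
r = √25 = 5.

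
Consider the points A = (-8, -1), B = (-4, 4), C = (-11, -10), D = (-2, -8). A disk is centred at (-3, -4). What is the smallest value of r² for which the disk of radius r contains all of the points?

The required radius is the distance from (-3, -4) to the farthest point.
Squared distances: 34, 65, 100, 17.
Maximum is 100, attained at C.

100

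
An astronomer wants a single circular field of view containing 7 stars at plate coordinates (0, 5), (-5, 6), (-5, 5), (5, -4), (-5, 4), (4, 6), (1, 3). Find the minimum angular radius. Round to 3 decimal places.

A smallest enclosing disk is always determined by at most three of the input points on its boundary.
The farthest pair is (-5, 6)–(5, -4) with squared distance 200. The circle on this segment as diameter has centre (0, 1) and r² = 200/4 = 50.
Check (0, 5): distance² to centre = 16 ≤ 50, so it lies inside.
All remaining points lie in this disk, and no smaller disk contains both endpoints, so this is the minimum enclosing circle.
r = √50 ≈ 7.071.

7.071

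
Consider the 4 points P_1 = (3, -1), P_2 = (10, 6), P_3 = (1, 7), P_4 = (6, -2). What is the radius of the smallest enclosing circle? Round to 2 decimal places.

The minimum enclosing circle is determined by three boundary points: P_2, P_3, P_4.
Their circumcentre is (98/19, 65/19) with r² = 10865/361.
The farthest remaining point P_1 is at distance² 8737/361 ≤ 10865/361.
r = √(10865/361) ≈ 5.49.

5.49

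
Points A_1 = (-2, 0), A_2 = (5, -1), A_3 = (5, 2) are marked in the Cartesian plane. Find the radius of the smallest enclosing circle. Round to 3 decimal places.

Side lengths²: A_1A_2² = 50, A_1A_3² = 53, A_2A_3² = 9.
Since A_1A_3² = 53 < 50 + 9 = 59, the triangle is acute, so the smallest enclosing circle is the circumcircle.
Circumcentre = (23/14, 0.5), r² = 1325/98.
r = √(1325/98) ≈ 3.677.

3.677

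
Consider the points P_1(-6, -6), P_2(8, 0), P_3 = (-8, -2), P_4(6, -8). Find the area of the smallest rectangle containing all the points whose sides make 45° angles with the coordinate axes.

In coordinates u = x + y, v = x − y the rectangle is axis-aligned; the map (x,y)→(u,v) scales areas by 2.
u-values: -12, 8, -10, -2; range = 8 − (-12) = 20.
v-values: 0, 8, -6, 14; range = 14 − (-6) = 20.
Area = (20 × 20) / 2 = 200.

200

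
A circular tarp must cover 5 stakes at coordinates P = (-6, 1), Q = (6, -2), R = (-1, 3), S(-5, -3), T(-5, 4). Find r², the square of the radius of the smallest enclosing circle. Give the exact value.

A smallest enclosing disk is always determined by at most three of the input points on its boundary.
The minimum enclosing circle is determined by three boundary points: Q, S, T.
Their circumcentre is (5/22, 0.5) with r² = 9577/242.
The farthest remaining point P is at distance² 9445/242 ≤ 9577/242.

9577/242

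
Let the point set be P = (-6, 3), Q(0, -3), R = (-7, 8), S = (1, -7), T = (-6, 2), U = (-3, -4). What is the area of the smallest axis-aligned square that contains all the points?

225

The bounding box has width 8 and height 15.
An axis-aligned square enclosing the set must have side ≥ max(width, height).
So the minimum side is max(8, 15) = 15.
Area = 15² = 225.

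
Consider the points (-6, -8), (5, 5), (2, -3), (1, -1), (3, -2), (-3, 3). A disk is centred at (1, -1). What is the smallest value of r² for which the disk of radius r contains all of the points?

The required radius is the distance from (1, -1) to the farthest point.
Squared distances: 98, 52, 5, 0, 5, 32.
Maximum is 98, attained at (-6, -8).

98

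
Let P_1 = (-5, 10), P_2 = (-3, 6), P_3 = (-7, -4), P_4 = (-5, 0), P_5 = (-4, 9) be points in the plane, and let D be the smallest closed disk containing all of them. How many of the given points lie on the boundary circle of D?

The minimum enclosing circle of a finite set is fixed by two of the points (as a diameter) or three (as a circumcircle).
The farthest pair is P_1–P_3 with squared distance 200. The circle on this segment as diameter has centre (-6, 3) and r² = 200/4 = 50.
Check P_2: distance² to centre = 18 ≤ 50, so it lies inside.
All remaining points lie in this disk, and no smaller disk contains both endpoints, so this is the minimum enclosing circle.
The points at distance exactly r from the centre are P_1, P_3 — 2 points.

2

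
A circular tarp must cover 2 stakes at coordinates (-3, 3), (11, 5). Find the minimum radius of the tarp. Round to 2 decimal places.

The smallest circle enclosing two points has them as diameter endpoints.
Centre = midpoint = (4, 4); r² = |(-3, 3)−(11, 5)|²/4 = 200/4 = 50.
r = √50 ≈ 7.07.

7.07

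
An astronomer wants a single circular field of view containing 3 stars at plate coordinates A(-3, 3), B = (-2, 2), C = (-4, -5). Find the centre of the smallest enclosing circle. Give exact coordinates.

Side lengths²: AB² = 2, AC² = 65, BC² = 53.
Since AC² = 65 ≥ 53 + 2 = 55, the angle opposite AC is not acute, so the smallest enclosing circle has AC as diameter.
Centre = midpoint of AC = (-3.5, -1), r² = 65/4 = 16.25.
Centre = (-3.5, -1).

(-3.5, -1)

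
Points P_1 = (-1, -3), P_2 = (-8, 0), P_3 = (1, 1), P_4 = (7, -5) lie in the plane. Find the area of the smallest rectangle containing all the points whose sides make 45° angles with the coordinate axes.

In coordinates u = x + y, v = x − y the rectangle is axis-aligned; the map (x,y)→(u,v) scales areas by 2.
u-values: -4, -8, 2, 2; range = 2 − (-8) = 10.
v-values: 2, -8, 0, 12; range = 12 − (-8) = 20.
Area = (10 × 20) / 2 = 100.

100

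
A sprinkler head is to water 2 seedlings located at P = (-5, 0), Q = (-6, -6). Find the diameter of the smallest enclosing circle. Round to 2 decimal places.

The smallest circle enclosing two points has them as diameter endpoints.
Centre = midpoint = (-5.5, -3); r² = |PQ|²/4 = 37/4 = 9.25.
Diameter = 2r = 2√(9.25) ≈ 6.08.

6.08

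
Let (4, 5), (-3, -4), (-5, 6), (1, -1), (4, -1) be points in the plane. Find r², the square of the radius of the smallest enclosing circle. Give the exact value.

The minimum enclosing circle of a finite set is fixed by two of the points (as a diameter) or three (as a circumcircle).
The minimum enclosing circle is determined by three boundary points: (4, 5), (-3, -4), (-5, 6).
Their circumcentre is (-41/44, 71/44) with r² = 34645/968.
The farthest remaining point (4, -1) is at distance² 30157/968 ≤ 34645/968.

34645/968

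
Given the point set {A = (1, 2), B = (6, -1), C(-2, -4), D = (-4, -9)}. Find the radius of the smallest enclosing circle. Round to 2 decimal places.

By Welzl's lemma the MEC is supported by two points (diametrically opposite) or three points (on a circumcircle).
The minimum enclosing circle is determined by three boundary points: A, B, D.
Their circumcentre is (19/35, -31/7) with r² = 50881/1225.
The farthest remaining point C is at distance² 8146/1225 ≤ 50881/1225.
r = √(50881/1225) ≈ 6.44.

6.44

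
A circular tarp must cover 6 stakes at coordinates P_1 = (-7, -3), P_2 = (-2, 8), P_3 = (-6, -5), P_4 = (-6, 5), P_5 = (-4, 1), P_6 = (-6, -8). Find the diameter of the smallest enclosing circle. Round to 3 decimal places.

16.492

The farthest pair is P_2–P_6 with squared distance 272. The circle on this segment as diameter has centre (-4, 0) and r² = 272/4 = 68.
Check P_1: distance² to centre = 18 ≤ 68, so it lies inside.
All remaining points lie in this disk, and no smaller disk contains both endpoints, so this is the minimum enclosing circle.
Diameter = 2r = 2√68 ≈ 16.492.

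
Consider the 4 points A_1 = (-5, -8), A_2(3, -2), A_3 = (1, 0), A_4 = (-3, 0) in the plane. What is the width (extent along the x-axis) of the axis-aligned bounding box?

8

max x = 3, min x = -5, so width = 8.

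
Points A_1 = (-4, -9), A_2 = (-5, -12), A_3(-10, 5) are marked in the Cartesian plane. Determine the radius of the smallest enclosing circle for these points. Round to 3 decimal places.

Side lengths²: A_1A_2² = 10, A_1A_3² = 232, A_2A_3² = 314.
Since A_2A_3² = 314 ≥ 232 + 10 = 242, the angle opposite A_2A_3 is not acute, so the smallest enclosing circle has A_2A_3 as diameter.
Centre = midpoint of A_2A_3 = (-7.5, -3.5), r² = 314/4 = 78.5.
r = √(78.5) ≈ 8.860.

8.860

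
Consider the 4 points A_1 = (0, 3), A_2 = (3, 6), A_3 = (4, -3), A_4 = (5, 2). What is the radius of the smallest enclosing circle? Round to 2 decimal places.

The minimum enclosing circle of a finite set is fixed by two of the points (as a diameter) or three (as a circumcircle).
The farthest pair is A_2–A_3 with squared distance 82. The circle on this segment as diameter has centre (3.5, 1.5) and r² = 82/4 = 20.5.
Check A_1: distance² to centre = 14.5 ≤ 20.5, so it lies inside.
All remaining points lie in this disk, and no smaller disk contains both endpoints, so this is the minimum enclosing circle.
r = √(20.5) ≈ 4.53.

4.53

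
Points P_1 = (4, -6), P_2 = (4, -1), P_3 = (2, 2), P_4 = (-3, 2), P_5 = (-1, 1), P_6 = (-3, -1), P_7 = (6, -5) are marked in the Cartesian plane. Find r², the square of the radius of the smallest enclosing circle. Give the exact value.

By Welzl's lemma the MEC is supported by two points (diametrically opposite) or three points (on a circumcircle).
The farthest pair is P_4–P_7 with squared distance 130. The circle on this segment as diameter has centre (1.5, -1.5) and r² = 130/4 = 32.5.
Check P_1: distance² to centre = 26.5 ≤ 32.5, so it lies inside.
All remaining points lie in this disk, and no smaller disk contains both endpoints, so this is the minimum enclosing circle.

32.5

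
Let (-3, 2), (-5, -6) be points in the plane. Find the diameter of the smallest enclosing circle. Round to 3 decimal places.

The smallest circle enclosing two points has them as diameter endpoints.
Centre = midpoint = (-4, -2); r² = |(-3, 2)−(-5, -6)|²/4 = 68/4 = 17.
Diameter = 2r = 2√17 ≈ 8.246.

8.246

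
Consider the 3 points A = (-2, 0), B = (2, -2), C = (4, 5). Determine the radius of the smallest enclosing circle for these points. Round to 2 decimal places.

3.97

Side lengths²: AB² = 20, AC² = 61, BC² = 53.
Since AC² = 61 < 53 + 20 = 73, the triangle is acute, so the smallest enclosing circle is the circumcircle.
Circumcentre = (1.46875, 1.9375), r² = 15.7861328125.
r = √(15.7861328125) ≈ 3.97.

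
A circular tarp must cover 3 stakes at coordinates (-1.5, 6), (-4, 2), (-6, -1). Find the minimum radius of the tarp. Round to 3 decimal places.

4.161

Call the three points A, B, C in the order given.
Side lengths²: AB² = 22.25, AC² = 69.25, BC² = 13.
Since AC² = 69.25 ≥ 22.25 + 13 = 35.25, the angle opposite AC is not acute, so the smallest enclosing circle has AC as diameter.
Centre = midpoint of AC = (-3.75, 2.5), r² = 69.25/4 = 17.3125.
r = √(17.3125) ≈ 4.161.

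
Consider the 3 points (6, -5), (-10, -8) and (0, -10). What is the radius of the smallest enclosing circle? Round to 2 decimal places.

8.14

Call the three points A, B, C in the order given.
Side lengths²: AB² = 265, AC² = 61, BC² = 104.
Since AB² = 265 ≥ 104 + 61 = 165, the angle opposite AB is not acute, so the smallest enclosing circle has AB as diameter.
Centre = midpoint of AB = (-2, -6.5), r² = 265/4 = 66.25.
r = √(66.25) ≈ 8.14.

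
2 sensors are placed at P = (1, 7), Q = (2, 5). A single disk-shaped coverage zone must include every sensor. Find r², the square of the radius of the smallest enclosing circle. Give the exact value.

1.25

The smallest circle enclosing two points has them as diameter endpoints.
Centre = midpoint = (1.5, 6); r² = |PQ|²/4 = 5/4 = 1.25.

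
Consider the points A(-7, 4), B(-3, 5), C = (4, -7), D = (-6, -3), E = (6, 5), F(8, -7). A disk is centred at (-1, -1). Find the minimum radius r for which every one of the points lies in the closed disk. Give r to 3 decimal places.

The required radius is the distance from (-1, -1) to the farthest point.
Squared distances: 61, 40, 61, 29, 85, 117.
Maximum is 117, attained at F.
r = √117 ≈ 10.817.

10.817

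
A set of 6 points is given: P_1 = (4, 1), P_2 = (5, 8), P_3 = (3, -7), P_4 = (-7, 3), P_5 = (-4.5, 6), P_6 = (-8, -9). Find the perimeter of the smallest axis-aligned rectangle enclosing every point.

60

Width = max x − min x = 5 − (-8) = 13.
Height = max y − min y = 8 − (-9) = 17.
Perimeter = 2(13 + 17) = 60.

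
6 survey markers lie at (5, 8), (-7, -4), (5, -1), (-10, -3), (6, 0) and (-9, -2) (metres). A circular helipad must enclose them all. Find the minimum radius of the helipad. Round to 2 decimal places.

The farthest pair is (5, 8)–(-10, -3) with squared distance 346. The circle on this segment as diameter has centre (-2.5, 2.5) and r² = 346/4 = 86.5.
Check (-7, -4): distance² to centre = 62.5 ≤ 86.5, so it lies inside.
All remaining points lie in this disk, and no smaller disk contains both endpoints, so this is the minimum enclosing circle.
r = √(86.5) ≈ 9.30.

9.30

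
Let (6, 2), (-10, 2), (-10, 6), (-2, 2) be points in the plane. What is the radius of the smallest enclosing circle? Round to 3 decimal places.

8.246

The minimum enclosing circle of a finite set is fixed by two of the points (as a diameter) or three (as a circumcircle).
The farthest pair is (6, 2)–(-10, 6) with squared distance 272. The circle on this segment as diameter has centre (-2, 4) and r² = 272/4 = 68.
Check (-10, 2): distance² to centre = 68 ≤ 68, so it lies inside.
All remaining points lie in this disk, and no smaller disk contains both endpoints, so this is the minimum enclosing circle.
r = √68 ≈ 8.246.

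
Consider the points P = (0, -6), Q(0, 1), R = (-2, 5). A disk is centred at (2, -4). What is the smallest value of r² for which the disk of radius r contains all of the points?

97

The required radius is the distance from (2, -4) to the farthest point.
Squared distances: 8, 29, 97.
Maximum is 97, attained at R.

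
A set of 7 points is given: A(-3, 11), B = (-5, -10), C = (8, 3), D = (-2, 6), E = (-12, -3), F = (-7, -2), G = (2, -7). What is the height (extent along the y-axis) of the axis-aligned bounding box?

max y = 11, min y = -10, so height = 21.

21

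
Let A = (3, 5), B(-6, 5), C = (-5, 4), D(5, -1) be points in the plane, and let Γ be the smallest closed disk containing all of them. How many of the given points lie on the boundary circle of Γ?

2

By Welzl's lemma the MEC is supported by two points (diametrically opposite) or three points (on a circumcircle).
The farthest pair is B–D with squared distance 157. The circle on this segment as diameter has centre (-0.5, 2) and r² = 157/4 = 39.25.
Check A: distance² to centre = 21.25 ≤ 39.25, so it lies inside.
All remaining points lie in this disk, and no smaller disk contains both endpoints, so this is the minimum enclosing circle.
The points at distance exactly r from the centre are B, D — 2 points.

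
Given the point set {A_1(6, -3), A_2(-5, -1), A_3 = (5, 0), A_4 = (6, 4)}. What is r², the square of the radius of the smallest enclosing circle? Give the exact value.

9125/242

The minimum enclosing circle of a finite set is fixed by two of the points (as a diameter) or three (as a circumcircle).
The minimum enclosing circle is determined by three boundary points: A_1, A_2, A_4.
Their circumcentre is (21/22, 0.5) with r² = 9125/242.
The farthest remaining point A_3 is at distance² 4021/242 ≤ 9125/242.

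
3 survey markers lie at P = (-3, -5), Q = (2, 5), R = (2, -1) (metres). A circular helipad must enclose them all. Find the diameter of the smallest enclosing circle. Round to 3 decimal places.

11.180

Side lengths²: PQ² = 125, PR² = 41, QR² = 36.
Since PQ² = 125 ≥ 41 + 36 = 77, the angle opposite PQ is not acute, so the smallest enclosing circle has PQ as diameter.
Centre = midpoint of PQ = (-0.5, 0), r² = 125/4 = 31.25.
Diameter = 2r = 2√(31.25) ≈ 11.180.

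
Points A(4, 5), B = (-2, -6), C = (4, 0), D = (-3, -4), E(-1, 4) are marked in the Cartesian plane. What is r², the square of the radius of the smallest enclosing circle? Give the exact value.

The minimum enclosing circle of a finite set is fixed by two of the points (as a diameter) or three (as a circumcircle).
The farthest pair is A–B with squared distance 157. The circle on this segment as diameter has centre (1, -0.5) and r² = 157/4 = 39.25.
Check C: distance² to centre = 9.25 ≤ 39.25, so it lies inside.
All remaining points lie in this disk, and no smaller disk contains both endpoints, so this is the minimum enclosing circle.

39.25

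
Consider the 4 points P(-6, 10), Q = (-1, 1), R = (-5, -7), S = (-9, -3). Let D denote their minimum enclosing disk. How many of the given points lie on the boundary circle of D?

2

The minimum enclosing circle of a finite set is fixed by two of the points (as a diameter) or three (as a circumcircle).
The farthest pair is P–R with squared distance 290. The circle on this segment as diameter has centre (-5.5, 1.5) and r² = 290/4 = 72.5.
Check Q: distance² to centre = 20.5 ≤ 72.5, so it lies inside.
All remaining points lie in this disk, and no smaller disk contains both endpoints, so this is the minimum enclosing circle.
The points at distance exactly r from the centre are P, R — 2 points.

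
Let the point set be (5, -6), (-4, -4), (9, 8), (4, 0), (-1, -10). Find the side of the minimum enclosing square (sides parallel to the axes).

18

The bounding box has width 13 and height 18.
An axis-aligned square enclosing the set must have side ≥ max(width, height).
So the minimum side is max(13, 18) = 18.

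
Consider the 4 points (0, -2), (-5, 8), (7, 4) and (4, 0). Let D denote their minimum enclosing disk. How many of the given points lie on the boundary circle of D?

3

By Welzl's lemma the MEC is supported by two points (diametrically opposite) or three points (on a circumcircle).
The minimum enclosing circle is determined by three boundary points: (0, -2), (-5, 8), (7, 4).
Their circumcentre is (0.5, 4.5) with r² = 42.5.
The farthest remaining point (4, 0) is at distance² 32.5 ≤ 42.5.
The points at distance exactly r from the centre are (0, -2), (-5, 8), (7, 4) — 3 points.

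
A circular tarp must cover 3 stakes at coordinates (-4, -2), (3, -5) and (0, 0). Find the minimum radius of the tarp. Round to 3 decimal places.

3.808

Call the three points A, B, C in the order given.
Side lengths²: AB² = 58, AC² = 20, BC² = 34.
Since AB² = 58 ≥ 34 + 20 = 54, the angle opposite AB is not acute, so the smallest enclosing circle has AB as diameter.
Centre = midpoint of AB = (-0.5, -3.5), r² = 58/4 = 14.5.
r = √(14.5) ≈ 3.808.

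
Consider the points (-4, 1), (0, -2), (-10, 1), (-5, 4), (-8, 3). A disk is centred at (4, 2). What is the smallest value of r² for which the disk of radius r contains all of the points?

The required radius is the distance from (4, 2) to the farthest point.
Squared distances: 65, 32, 197, 85, 145.
Maximum is 197, attained at (-10, 1).

197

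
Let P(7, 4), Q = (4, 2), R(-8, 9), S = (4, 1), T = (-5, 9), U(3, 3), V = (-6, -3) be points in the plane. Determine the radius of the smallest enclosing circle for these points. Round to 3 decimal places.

8.353

A smallest enclosing disk is always determined by at most three of the input points on its boundary.
The minimum enclosing circle is determined by three boundary points: P, R, V.
Their circumcentre is (-23/17, 67/17) with r² = 20165/289.
The farthest remaining point T is at distance² 11240/289 ≤ 20165/289.
r = √(20165/289) ≈ 8.353.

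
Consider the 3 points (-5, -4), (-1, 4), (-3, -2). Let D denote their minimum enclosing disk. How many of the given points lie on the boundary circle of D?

2

Call the three points A, B, C in the order given.
Side lengths²: AB² = 80, AC² = 8, BC² = 40.
Since AB² = 80 ≥ 40 + 8 = 48, the angle opposite AB is not acute, so the smallest enclosing circle has AB as diameter.
Centre = midpoint of AB = (-3, 0), r² = 80/4 = 20.
The points at distance exactly r from the centre are (-5, -4), (-1, 4) — 2 points.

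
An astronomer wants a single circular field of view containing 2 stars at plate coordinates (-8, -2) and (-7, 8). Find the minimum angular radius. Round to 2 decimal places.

The smallest circle enclosing two points has them as diameter endpoints.
Centre = midpoint = (-7.5, 3); r² = |(-8, -2)−(-7, 8)|²/4 = 101/4 = 25.25.
r = √(25.25) ≈ 5.02.

5.02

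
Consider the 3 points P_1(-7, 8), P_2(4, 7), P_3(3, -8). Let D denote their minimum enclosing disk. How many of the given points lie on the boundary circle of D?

Side lengths²: P_1P_2² = 122, P_1P_3² = 356, P_2P_3² = 226.
Since P_1P_3² = 356 ≥ 226 + 122 = 348, the angle opposite P_1P_3 is not acute, so the smallest enclosing circle has P_1P_3 as diameter.
Centre = midpoint of P_1P_3 = (-2, 0), r² = 356/4 = 89.
The points at distance exactly r from the centre are P_1, P_3 — 2 points.

2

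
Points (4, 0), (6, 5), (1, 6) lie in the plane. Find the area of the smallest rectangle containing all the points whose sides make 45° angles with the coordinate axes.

31.5

In coordinates u = x + y, v = x − y the rectangle is axis-aligned; the map (x,y)→(u,v) scales areas by 2.
u-values: 4, 11, 7; range = 11 − 4 = 7.
v-values: 4, 1, -5; range = 4 − (-5) = 9.
Area = (7 × 9) / 2 = 31.5.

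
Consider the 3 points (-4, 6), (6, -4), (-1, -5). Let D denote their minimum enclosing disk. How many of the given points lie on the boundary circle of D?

Call the three points A, B, C in the order given.
Side lengths²: AB² = 200, AC² = 130, BC² = 50.
Since AB² = 200 ≥ 130 + 50 = 180, the angle opposite AB is not acute, so the smallest enclosing circle has AB as diameter.
Centre = midpoint of AB = (1, 1), r² = 200/4 = 50.
The points at distance exactly r from the centre are (-4, 6), (6, -4) — 2 points.

2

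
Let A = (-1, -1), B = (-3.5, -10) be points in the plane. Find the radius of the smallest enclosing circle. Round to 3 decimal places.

4.670

The smallest circle enclosing two points has them as diameter endpoints.
Centre = midpoint = (-2.25, -5.5); r² = |AB|²/4 = 87.25/4 = 21.8125.
r = √(21.8125) ≈ 4.670.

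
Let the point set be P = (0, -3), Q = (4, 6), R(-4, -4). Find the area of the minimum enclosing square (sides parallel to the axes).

100

The bounding box has width 8 and height 10.
An axis-aligned square enclosing the set must have side ≥ max(width, height).
So the minimum side is max(8, 10) = 10.
Area = 10² = 100.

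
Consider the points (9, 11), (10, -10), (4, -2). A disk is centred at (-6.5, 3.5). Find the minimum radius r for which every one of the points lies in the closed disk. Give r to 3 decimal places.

The required radius is the distance from (-6.5, 3.5) to the farthest point.
Squared distances: 296.5, 454.5, 140.5.
Maximum is 454.5, attained at (10, -10).
r = √(454.5) ≈ 21.319.

21.319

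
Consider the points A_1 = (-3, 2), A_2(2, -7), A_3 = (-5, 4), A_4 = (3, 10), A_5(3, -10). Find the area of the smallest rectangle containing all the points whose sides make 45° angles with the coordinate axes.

In coordinates u = x + y, v = x − y the rectangle is axis-aligned; the map (x,y)→(u,v) scales areas by 2.
u-values: -1, -5, -1, 13, -7; range = 13 − (-7) = 20.
v-values: -5, 9, -9, -7, 13; range = 13 − (-9) = 22.
Area = (20 × 22) / 2 = 220.

220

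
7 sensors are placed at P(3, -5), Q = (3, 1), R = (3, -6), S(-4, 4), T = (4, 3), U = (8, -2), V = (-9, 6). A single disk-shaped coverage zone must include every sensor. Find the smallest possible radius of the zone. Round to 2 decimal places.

By Welzl's lemma the MEC is supported by two points (diametrically opposite) or three points (on a circumcircle).
The farthest pair is U–V with squared distance 353. The circle on this segment as diameter has centre (-0.5, 2) and r² = 353/4 = 88.25.
Check P: distance² to centre = 61.25 ≤ 88.25, so it lies inside.
All remaining points lie in this disk, and no smaller disk contains both endpoints, so this is the minimum enclosing circle.
r = √(88.25) ≈ 9.39.

9.39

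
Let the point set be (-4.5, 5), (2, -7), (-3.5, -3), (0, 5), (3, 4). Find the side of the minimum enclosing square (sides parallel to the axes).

The bounding box has width 7.5 and height 12.
An axis-aligned square enclosing the set must have side ≥ max(width, height).
So the minimum side is max(7.5, 12) = 12.

12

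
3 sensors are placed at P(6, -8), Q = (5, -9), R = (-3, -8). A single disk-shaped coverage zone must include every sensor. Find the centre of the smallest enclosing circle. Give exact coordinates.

Side lengths²: PQ² = 2, PR² = 81, QR² = 65.
Since PR² = 81 ≥ 65 + 2 = 67, the angle opposite PR is not acute, so the smallest enclosing circle has PR as diameter.
Centre = midpoint of PR = (1.5, -8), r² = 81/4 = 20.25.
Centre = (1.5, -8).

(1.5, -8)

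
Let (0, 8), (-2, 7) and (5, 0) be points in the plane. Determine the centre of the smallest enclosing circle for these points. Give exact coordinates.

Call the three points A, B, C in the order given.
Side lengths²: AB² = 5, AC² = 89, BC² = 98.
Since BC² = 98 ≥ 89 + 5 = 94, the angle opposite BC is not acute, so the smallest enclosing circle has BC as diameter.
Centre = midpoint of BC = (1.5, 3.5), r² = 98/4 = 24.5.
Centre = (1.5, 3.5).

(1.5, 3.5)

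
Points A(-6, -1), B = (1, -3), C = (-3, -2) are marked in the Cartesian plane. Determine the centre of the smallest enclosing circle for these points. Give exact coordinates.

Side lengths²: AB² = 53, AC² = 10, BC² = 17.
Since AB² = 53 ≥ 17 + 10 = 27, the angle opposite AB is not acute, so the smallest enclosing circle has AB as diameter.
Centre = midpoint of AB = (-2.5, -2), r² = 53/4 = 13.25.
Centre = (-2.5, -2).

(-2.5, -2)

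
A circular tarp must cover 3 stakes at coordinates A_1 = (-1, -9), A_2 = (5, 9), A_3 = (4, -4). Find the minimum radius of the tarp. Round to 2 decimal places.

9.49

Side lengths²: A_1A_2² = 360, A_1A_3² = 50, A_2A_3² = 170.
Since A_1A_2² = 360 ≥ 170 + 50 = 220, the angle opposite A_1A_2 is not acute, so the smallest enclosing circle has A_1A_2 as diameter.
Centre = midpoint of A_1A_2 = (2, 0), r² = 360/4 = 90.
r = √90 ≈ 9.49.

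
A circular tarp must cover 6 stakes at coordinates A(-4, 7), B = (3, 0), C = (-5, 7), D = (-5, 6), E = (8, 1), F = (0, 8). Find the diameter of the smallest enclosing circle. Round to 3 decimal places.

14.318

A smallest enclosing disk is always determined by at most three of the input points on its boundary.
The farthest pair is C–E with squared distance 205. The circle on this segment as diameter has centre (1.5, 4) and r² = 205/4 = 51.25.
Check A: distance² to centre = 39.25 ≤ 51.25, so it lies inside.
All remaining points lie in this disk, and no smaller disk contains both endpoints, so this is the minimum enclosing circle.
Diameter = 2r = 2√(51.25) ≈ 14.318.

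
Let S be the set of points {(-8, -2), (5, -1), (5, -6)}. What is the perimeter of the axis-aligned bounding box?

36

Width = max x − min x = 5 − (-8) = 13.
Height = max y − min y = -1 − (-6) = 5.
Perimeter = 2(13 + 5) = 36.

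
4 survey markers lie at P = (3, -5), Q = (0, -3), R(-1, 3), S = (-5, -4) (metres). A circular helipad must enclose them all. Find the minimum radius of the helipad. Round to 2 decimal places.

4.84

The minimum enclosing circle is determined by three boundary points: P, R, S.
Their circumcentre is (-2/3, -11/6) with r² = 845/36.
The farthest remaining point Q is at distance² 65/36 ≤ 845/36.
r = √(845/36) ≈ 4.84.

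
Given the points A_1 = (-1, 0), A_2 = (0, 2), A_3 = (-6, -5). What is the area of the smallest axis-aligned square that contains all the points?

The bounding box has width 6 and height 7.
An axis-aligned square enclosing the set must have side ≥ max(width, height).
So the minimum side is max(6, 7) = 7.
Area = 7² = 49.

49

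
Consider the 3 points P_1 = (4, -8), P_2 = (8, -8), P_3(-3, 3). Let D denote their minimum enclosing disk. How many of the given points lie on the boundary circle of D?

Side lengths²: P_1P_2² = 16, P_1P_3² = 170, P_2P_3² = 242.
Since P_2P_3² = 242 ≥ 170 + 16 = 186, the angle opposite P_2P_3 is not acute, so the smallest enclosing circle has P_2P_3 as diameter.
Centre = midpoint of P_2P_3 = (2.5, -2.5), r² = 242/4 = 60.5.
The points at distance exactly r from the centre are P_2, P_3 — 2 points.

2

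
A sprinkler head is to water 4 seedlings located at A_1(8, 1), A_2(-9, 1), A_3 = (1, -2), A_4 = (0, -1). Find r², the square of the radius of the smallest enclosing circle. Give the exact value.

The farthest pair is A_1–A_2 with squared distance 289. The circle on this segment as diameter has centre (-0.5, 1) and r² = 289/4 = 72.25.
Check A_3: distance² to centre = 11.25 ≤ 72.25, so it lies inside.
All remaining points lie in this disk, and no smaller disk contains both endpoints, so this is the minimum enclosing circle.

72.25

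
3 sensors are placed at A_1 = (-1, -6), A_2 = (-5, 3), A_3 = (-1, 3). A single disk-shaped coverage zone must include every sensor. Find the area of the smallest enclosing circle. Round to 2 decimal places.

76.18

Side lengths²: A_1A_2² = 97, A_1A_3² = 81, A_2A_3² = 16.
Since A_1A_2² = 97 ≥ 81 + 16 = 97, the angle opposite A_1A_2 is not acute, so the smallest enclosing circle has A_1A_2 as diameter.
Centre = midpoint of A_1A_2 = (-3, -1.5), r² = 97/4 = 24.25.
Area = π·r² = π·24.25 ≈ 76.18.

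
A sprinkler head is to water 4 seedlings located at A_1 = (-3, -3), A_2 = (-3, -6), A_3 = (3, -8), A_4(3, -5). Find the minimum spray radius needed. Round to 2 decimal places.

3.91

The farthest pair is A_1–A_3 with squared distance 61. The circle on this segment as diameter has centre (0, -5.5) and r² = 61/4 = 15.25.
Check A_2: distance² to centre = 9.25 ≤ 15.25, so it lies inside.
All remaining points lie in this disk, and no smaller disk contains both endpoints, so this is the minimum enclosing circle.
r = √(15.25) ≈ 3.91.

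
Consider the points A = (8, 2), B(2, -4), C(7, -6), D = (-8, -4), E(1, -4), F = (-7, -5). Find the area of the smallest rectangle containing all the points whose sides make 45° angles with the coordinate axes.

187

In coordinates u = x + y, v = x − y the rectangle is axis-aligned; the map (x,y)→(u,v) scales areas by 2.
u-values: 10, -2, 1, -12, -3, -12; range = 10 − (-12) = 22.
v-values: 6, 6, 13, -4, 5, -2; range = 13 − (-4) = 17.
Area = (22 × 17) / 2 = 187.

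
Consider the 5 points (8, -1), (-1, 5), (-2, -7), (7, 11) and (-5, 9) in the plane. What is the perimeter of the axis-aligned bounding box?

Width = max x − min x = 8 − (-5) = 13.
Height = max y − min y = 11 − (-7) = 18.
Perimeter = 2(13 + 18) = 62.

62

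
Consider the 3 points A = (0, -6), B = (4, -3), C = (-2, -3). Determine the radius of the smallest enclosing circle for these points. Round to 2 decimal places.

Side lengths²: AB² = 25, AC² = 13, BC² = 36.
Since BC² = 36 < 25 + 13 = 38, the triangle is acute, so the smallest enclosing circle is the circumcircle.
Circumcentre = (1, -19/6), r² = 325/36.
r = √(325/36) ≈ 3.00.

3.00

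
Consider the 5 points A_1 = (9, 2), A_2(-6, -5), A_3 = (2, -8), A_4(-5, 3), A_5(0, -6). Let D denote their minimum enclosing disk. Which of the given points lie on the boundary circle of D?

A_1, A_2

The minimum enclosing circle of a finite set is fixed by two of the points (as a diameter) or three (as a circumcircle).
The farthest pair is A_1–A_2 with squared distance 274. The circle on this segment as diameter has centre (1.5, -1.5) and r² = 274/4 = 68.5.
Check A_3: distance² to centre = 42.5 ≤ 68.5, so it lies inside.
All remaining points lie in this disk, and no smaller disk contains both endpoints, so this is the minimum enclosing circle.
The points at distance exactly r from the centre are A_1, A_2 — 2 points.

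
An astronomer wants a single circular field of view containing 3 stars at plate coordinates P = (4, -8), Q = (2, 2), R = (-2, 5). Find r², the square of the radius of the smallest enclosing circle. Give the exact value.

Side lengths²: PQ² = 104, PR² = 205, QR² = 25.
Since PR² = 205 ≥ 104 + 25 = 129, the angle opposite PR is not acute, so the smallest enclosing circle has PR as diameter.
Centre = midpoint of PR = (1, -1.5), r² = 205/4 = 51.25.

51.25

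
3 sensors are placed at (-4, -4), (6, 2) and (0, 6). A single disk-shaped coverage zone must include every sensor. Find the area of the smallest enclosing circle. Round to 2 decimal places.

Call the three points A, B, C in the order given.
Side lengths²: AB² = 136, AC² = 116, BC² = 52.
Since AB² = 136 < 116 + 52 = 168, the triangle is acute, so the smallest enclosing circle is the circumcircle.
Circumcentre = (7/19, 1/19), r² = 12818/361.
Area = π·r² = π·12818/361 ≈ 111.55.

111.55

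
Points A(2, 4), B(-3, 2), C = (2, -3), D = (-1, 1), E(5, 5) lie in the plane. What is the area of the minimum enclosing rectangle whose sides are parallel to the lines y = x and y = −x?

55

In coordinates u = x + y, v = x − y the rectangle is axis-aligned; the map (x,y)→(u,v) scales areas by 2.
u-values: 6, -1, -1, 0, 10; range = 10 − (-1) = 11.
v-values: -2, -5, 5, -2, 0; range = 5 − (-5) = 10.
Area = (11 × 10) / 2 = 55.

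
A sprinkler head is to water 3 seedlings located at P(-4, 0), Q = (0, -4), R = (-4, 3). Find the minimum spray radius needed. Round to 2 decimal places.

4.03

Side lengths²: PQ² = 32, PR² = 9, QR² = 65.
Since QR² = 65 ≥ 32 + 9 = 41, the angle opposite QR is not acute, so the smallest enclosing circle has QR as diameter.
Centre = midpoint of QR = (-2, -0.5), r² = 65/4 = 16.25.
r = √(16.25) ≈ 4.03.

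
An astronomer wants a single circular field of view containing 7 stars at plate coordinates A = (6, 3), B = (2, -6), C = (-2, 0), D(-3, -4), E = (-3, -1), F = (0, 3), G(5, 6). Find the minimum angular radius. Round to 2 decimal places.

The minimum enclosing circle of a finite set is fixed by two of the points (as a diameter) or three (as a circumcircle).
The minimum enclosing circle is determined by three boundary points: B, D, G.
Their circumcentre is (37/22, 5/11) with r² = 20213/484.
The farthest remaining point A is at distance² 12161/484 ≤ 20213/484.
r = √(20213/484) ≈ 6.46.

6.46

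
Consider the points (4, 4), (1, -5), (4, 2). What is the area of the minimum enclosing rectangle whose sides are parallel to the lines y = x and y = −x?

36

In coordinates u = x + y, v = x − y the rectangle is axis-aligned; the map (x,y)→(u,v) scales areas by 2.
u-values: 8, -4, 6; range = 8 − (-4) = 12.
v-values: 0, 6, 2; range = 6 − 0 = 6.
Area = (12 × 6) / 2 = 36.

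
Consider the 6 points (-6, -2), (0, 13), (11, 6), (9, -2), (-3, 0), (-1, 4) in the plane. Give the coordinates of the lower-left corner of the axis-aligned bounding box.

(-6, -2)

x-range [-6, 11], y-range [-2, 13].
The lower-left corner is (-6, -2).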